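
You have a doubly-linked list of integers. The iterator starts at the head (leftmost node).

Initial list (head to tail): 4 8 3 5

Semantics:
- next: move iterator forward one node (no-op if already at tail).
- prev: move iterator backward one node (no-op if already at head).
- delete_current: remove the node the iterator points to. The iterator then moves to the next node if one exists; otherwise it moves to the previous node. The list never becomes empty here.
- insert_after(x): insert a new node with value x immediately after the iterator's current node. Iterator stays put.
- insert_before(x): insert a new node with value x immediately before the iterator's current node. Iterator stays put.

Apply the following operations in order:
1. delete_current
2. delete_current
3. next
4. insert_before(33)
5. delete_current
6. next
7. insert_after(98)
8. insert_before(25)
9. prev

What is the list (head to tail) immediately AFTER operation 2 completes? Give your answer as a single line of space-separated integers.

Answer: 3 5

Derivation:
After 1 (delete_current): list=[8, 3, 5] cursor@8
After 2 (delete_current): list=[3, 5] cursor@3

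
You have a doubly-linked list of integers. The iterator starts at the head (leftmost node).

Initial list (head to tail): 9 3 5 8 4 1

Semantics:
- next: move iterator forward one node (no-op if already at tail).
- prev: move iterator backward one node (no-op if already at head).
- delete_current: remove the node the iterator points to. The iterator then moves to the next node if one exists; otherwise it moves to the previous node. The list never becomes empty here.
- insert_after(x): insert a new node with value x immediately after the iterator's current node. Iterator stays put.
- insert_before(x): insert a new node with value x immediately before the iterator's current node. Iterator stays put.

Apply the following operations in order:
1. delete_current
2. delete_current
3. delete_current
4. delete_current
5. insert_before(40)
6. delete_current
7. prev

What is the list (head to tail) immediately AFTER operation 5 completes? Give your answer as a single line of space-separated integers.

After 1 (delete_current): list=[3, 5, 8, 4, 1] cursor@3
After 2 (delete_current): list=[5, 8, 4, 1] cursor@5
After 3 (delete_current): list=[8, 4, 1] cursor@8
After 4 (delete_current): list=[4, 1] cursor@4
After 5 (insert_before(40)): list=[40, 4, 1] cursor@4

Answer: 40 4 1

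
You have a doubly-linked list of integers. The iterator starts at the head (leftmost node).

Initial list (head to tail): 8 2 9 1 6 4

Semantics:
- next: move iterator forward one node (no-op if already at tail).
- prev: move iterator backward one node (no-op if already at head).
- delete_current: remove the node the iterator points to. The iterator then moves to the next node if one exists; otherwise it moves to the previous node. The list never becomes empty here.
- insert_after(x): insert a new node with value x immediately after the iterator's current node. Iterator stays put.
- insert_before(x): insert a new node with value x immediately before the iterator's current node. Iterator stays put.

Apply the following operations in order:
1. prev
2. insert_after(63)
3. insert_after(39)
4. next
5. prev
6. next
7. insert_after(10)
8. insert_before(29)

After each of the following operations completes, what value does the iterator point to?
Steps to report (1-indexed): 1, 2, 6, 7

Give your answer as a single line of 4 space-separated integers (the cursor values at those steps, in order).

After 1 (prev): list=[8, 2, 9, 1, 6, 4] cursor@8
After 2 (insert_after(63)): list=[8, 63, 2, 9, 1, 6, 4] cursor@8
After 3 (insert_after(39)): list=[8, 39, 63, 2, 9, 1, 6, 4] cursor@8
After 4 (next): list=[8, 39, 63, 2, 9, 1, 6, 4] cursor@39
After 5 (prev): list=[8, 39, 63, 2, 9, 1, 6, 4] cursor@8
After 6 (next): list=[8, 39, 63, 2, 9, 1, 6, 4] cursor@39
After 7 (insert_after(10)): list=[8, 39, 10, 63, 2, 9, 1, 6, 4] cursor@39
After 8 (insert_before(29)): list=[8, 29, 39, 10, 63, 2, 9, 1, 6, 4] cursor@39

Answer: 8 8 39 39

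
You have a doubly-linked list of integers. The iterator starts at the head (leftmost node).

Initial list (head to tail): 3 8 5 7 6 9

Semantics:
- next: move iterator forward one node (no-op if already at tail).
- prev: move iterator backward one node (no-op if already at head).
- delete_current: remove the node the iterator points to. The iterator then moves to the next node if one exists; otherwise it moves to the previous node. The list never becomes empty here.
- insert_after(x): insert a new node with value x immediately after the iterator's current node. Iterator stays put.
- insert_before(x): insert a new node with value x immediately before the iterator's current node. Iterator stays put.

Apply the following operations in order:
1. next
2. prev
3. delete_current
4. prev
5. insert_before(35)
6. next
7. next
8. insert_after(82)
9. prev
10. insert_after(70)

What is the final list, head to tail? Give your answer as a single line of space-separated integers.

Answer: 35 8 5 70 7 82 6 9

Derivation:
After 1 (next): list=[3, 8, 5, 7, 6, 9] cursor@8
After 2 (prev): list=[3, 8, 5, 7, 6, 9] cursor@3
After 3 (delete_current): list=[8, 5, 7, 6, 9] cursor@8
After 4 (prev): list=[8, 5, 7, 6, 9] cursor@8
After 5 (insert_before(35)): list=[35, 8, 5, 7, 6, 9] cursor@8
After 6 (next): list=[35, 8, 5, 7, 6, 9] cursor@5
After 7 (next): list=[35, 8, 5, 7, 6, 9] cursor@7
After 8 (insert_after(82)): list=[35, 8, 5, 7, 82, 6, 9] cursor@7
After 9 (prev): list=[35, 8, 5, 7, 82, 6, 9] cursor@5
After 10 (insert_after(70)): list=[35, 8, 5, 70, 7, 82, 6, 9] cursor@5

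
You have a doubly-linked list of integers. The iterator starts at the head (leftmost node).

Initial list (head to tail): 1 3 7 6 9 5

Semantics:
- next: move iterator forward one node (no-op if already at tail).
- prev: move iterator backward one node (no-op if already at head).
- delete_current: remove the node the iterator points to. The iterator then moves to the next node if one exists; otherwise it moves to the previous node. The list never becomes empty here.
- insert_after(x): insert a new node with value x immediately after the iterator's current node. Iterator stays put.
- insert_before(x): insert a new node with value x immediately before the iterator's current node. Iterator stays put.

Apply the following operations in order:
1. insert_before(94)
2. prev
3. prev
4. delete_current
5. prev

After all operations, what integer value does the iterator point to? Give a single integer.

Answer: 1

Derivation:
After 1 (insert_before(94)): list=[94, 1, 3, 7, 6, 9, 5] cursor@1
After 2 (prev): list=[94, 1, 3, 7, 6, 9, 5] cursor@94
After 3 (prev): list=[94, 1, 3, 7, 6, 9, 5] cursor@94
After 4 (delete_current): list=[1, 3, 7, 6, 9, 5] cursor@1
After 5 (prev): list=[1, 3, 7, 6, 9, 5] cursor@1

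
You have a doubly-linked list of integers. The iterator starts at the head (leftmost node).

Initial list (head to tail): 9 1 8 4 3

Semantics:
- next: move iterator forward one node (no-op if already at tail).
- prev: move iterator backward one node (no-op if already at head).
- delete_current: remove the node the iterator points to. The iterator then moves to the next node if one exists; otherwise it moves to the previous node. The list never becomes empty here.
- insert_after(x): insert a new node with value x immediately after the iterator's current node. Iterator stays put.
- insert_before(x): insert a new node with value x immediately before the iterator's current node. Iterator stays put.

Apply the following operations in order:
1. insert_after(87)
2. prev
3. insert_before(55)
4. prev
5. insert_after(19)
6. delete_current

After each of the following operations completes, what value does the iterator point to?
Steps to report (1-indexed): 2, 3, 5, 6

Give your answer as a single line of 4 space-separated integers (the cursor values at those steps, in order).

After 1 (insert_after(87)): list=[9, 87, 1, 8, 4, 3] cursor@9
After 2 (prev): list=[9, 87, 1, 8, 4, 3] cursor@9
After 3 (insert_before(55)): list=[55, 9, 87, 1, 8, 4, 3] cursor@9
After 4 (prev): list=[55, 9, 87, 1, 8, 4, 3] cursor@55
After 5 (insert_after(19)): list=[55, 19, 9, 87, 1, 8, 4, 3] cursor@55
After 6 (delete_current): list=[19, 9, 87, 1, 8, 4, 3] cursor@19

Answer: 9 9 55 19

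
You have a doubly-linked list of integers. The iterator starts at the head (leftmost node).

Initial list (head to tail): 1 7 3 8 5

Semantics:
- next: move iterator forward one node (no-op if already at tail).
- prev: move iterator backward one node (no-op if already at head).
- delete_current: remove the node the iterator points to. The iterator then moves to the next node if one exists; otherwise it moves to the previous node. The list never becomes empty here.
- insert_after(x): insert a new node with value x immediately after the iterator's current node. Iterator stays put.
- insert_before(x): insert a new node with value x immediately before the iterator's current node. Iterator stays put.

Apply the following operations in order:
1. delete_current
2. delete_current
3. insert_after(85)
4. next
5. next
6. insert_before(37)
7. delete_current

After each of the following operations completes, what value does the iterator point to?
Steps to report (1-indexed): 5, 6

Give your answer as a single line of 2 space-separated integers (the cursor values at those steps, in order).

After 1 (delete_current): list=[7, 3, 8, 5] cursor@7
After 2 (delete_current): list=[3, 8, 5] cursor@3
After 3 (insert_after(85)): list=[3, 85, 8, 5] cursor@3
After 4 (next): list=[3, 85, 8, 5] cursor@85
After 5 (next): list=[3, 85, 8, 5] cursor@8
After 6 (insert_before(37)): list=[3, 85, 37, 8, 5] cursor@8
After 7 (delete_current): list=[3, 85, 37, 5] cursor@5

Answer: 8 8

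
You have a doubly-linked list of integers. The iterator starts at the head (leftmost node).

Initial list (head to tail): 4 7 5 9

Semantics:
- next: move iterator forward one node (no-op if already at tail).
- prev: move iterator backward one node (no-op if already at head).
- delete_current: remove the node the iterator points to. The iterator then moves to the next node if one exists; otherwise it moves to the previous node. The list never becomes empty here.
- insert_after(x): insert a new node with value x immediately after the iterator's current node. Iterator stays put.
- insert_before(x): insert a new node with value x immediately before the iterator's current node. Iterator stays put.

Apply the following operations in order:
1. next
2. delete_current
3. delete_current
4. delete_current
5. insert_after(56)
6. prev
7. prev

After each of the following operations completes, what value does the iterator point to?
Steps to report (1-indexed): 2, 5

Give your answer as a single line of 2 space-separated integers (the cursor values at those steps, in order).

Answer: 5 4

Derivation:
After 1 (next): list=[4, 7, 5, 9] cursor@7
After 2 (delete_current): list=[4, 5, 9] cursor@5
After 3 (delete_current): list=[4, 9] cursor@9
After 4 (delete_current): list=[4] cursor@4
After 5 (insert_after(56)): list=[4, 56] cursor@4
After 6 (prev): list=[4, 56] cursor@4
After 7 (prev): list=[4, 56] cursor@4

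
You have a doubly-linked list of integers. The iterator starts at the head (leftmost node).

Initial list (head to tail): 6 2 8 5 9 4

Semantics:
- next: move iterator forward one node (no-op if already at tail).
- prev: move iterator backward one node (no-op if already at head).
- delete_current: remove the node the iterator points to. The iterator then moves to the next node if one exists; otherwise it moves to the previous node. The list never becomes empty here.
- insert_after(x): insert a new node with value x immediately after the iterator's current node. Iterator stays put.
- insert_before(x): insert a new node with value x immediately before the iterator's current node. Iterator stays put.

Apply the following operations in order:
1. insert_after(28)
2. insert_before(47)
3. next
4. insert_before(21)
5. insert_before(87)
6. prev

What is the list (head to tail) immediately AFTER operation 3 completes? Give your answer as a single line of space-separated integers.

Answer: 47 6 28 2 8 5 9 4

Derivation:
After 1 (insert_after(28)): list=[6, 28, 2, 8, 5, 9, 4] cursor@6
After 2 (insert_before(47)): list=[47, 6, 28, 2, 8, 5, 9, 4] cursor@6
After 3 (next): list=[47, 6, 28, 2, 8, 5, 9, 4] cursor@28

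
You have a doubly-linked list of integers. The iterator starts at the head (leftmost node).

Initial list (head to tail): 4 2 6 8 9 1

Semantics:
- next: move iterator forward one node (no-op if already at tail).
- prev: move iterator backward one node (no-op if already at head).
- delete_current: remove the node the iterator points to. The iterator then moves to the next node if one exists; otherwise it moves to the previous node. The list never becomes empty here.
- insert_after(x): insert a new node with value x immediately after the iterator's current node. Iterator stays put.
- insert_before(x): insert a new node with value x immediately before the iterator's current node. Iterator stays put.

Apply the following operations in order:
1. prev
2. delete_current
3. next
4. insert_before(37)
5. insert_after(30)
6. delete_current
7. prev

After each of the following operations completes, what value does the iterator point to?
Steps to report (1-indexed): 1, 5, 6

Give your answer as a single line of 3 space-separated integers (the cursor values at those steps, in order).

After 1 (prev): list=[4, 2, 6, 8, 9, 1] cursor@4
After 2 (delete_current): list=[2, 6, 8, 9, 1] cursor@2
After 3 (next): list=[2, 6, 8, 9, 1] cursor@6
After 4 (insert_before(37)): list=[2, 37, 6, 8, 9, 1] cursor@6
After 5 (insert_after(30)): list=[2, 37, 6, 30, 8, 9, 1] cursor@6
After 6 (delete_current): list=[2, 37, 30, 8, 9, 1] cursor@30
After 7 (prev): list=[2, 37, 30, 8, 9, 1] cursor@37

Answer: 4 6 30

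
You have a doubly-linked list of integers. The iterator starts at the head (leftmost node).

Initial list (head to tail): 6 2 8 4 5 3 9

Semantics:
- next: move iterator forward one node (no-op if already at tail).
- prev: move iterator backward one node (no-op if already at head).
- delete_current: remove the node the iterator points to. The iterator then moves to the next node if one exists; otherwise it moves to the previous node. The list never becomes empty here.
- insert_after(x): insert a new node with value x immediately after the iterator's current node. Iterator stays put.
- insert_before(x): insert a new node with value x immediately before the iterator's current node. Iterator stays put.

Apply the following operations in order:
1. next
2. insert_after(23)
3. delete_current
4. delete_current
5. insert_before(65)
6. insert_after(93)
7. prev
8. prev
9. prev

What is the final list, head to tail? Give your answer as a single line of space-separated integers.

Answer: 6 65 8 93 4 5 3 9

Derivation:
After 1 (next): list=[6, 2, 8, 4, 5, 3, 9] cursor@2
After 2 (insert_after(23)): list=[6, 2, 23, 8, 4, 5, 3, 9] cursor@2
After 3 (delete_current): list=[6, 23, 8, 4, 5, 3, 9] cursor@23
After 4 (delete_current): list=[6, 8, 4, 5, 3, 9] cursor@8
After 5 (insert_before(65)): list=[6, 65, 8, 4, 5, 3, 9] cursor@8
After 6 (insert_after(93)): list=[6, 65, 8, 93, 4, 5, 3, 9] cursor@8
After 7 (prev): list=[6, 65, 8, 93, 4, 5, 3, 9] cursor@65
After 8 (prev): list=[6, 65, 8, 93, 4, 5, 3, 9] cursor@6
After 9 (prev): list=[6, 65, 8, 93, 4, 5, 3, 9] cursor@6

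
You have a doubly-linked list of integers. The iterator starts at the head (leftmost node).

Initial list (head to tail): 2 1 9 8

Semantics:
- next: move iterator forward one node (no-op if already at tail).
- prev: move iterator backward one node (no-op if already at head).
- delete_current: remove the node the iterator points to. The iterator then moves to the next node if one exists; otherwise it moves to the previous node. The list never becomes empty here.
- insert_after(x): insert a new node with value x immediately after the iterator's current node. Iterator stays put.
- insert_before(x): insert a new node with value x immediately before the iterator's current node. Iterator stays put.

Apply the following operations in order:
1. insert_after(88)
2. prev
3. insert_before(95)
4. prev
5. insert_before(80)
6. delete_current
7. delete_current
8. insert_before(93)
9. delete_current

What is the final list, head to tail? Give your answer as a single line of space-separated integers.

After 1 (insert_after(88)): list=[2, 88, 1, 9, 8] cursor@2
After 2 (prev): list=[2, 88, 1, 9, 8] cursor@2
After 3 (insert_before(95)): list=[95, 2, 88, 1, 9, 8] cursor@2
After 4 (prev): list=[95, 2, 88, 1, 9, 8] cursor@95
After 5 (insert_before(80)): list=[80, 95, 2, 88, 1, 9, 8] cursor@95
After 6 (delete_current): list=[80, 2, 88, 1, 9, 8] cursor@2
After 7 (delete_current): list=[80, 88, 1, 9, 8] cursor@88
After 8 (insert_before(93)): list=[80, 93, 88, 1, 9, 8] cursor@88
After 9 (delete_current): list=[80, 93, 1, 9, 8] cursor@1

Answer: 80 93 1 9 8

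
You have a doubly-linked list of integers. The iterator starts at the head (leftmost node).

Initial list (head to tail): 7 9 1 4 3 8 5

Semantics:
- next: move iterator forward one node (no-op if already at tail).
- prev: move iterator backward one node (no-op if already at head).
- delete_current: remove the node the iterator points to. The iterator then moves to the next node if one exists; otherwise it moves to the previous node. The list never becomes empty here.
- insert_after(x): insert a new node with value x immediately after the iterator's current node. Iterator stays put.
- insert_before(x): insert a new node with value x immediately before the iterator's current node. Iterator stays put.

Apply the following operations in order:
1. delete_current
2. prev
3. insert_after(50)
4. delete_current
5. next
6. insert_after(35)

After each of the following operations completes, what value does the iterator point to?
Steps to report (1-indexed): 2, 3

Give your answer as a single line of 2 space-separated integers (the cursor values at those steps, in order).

After 1 (delete_current): list=[9, 1, 4, 3, 8, 5] cursor@9
After 2 (prev): list=[9, 1, 4, 3, 8, 5] cursor@9
After 3 (insert_after(50)): list=[9, 50, 1, 4, 3, 8, 5] cursor@9
After 4 (delete_current): list=[50, 1, 4, 3, 8, 5] cursor@50
After 5 (next): list=[50, 1, 4, 3, 8, 5] cursor@1
After 6 (insert_after(35)): list=[50, 1, 35, 4, 3, 8, 5] cursor@1

Answer: 9 9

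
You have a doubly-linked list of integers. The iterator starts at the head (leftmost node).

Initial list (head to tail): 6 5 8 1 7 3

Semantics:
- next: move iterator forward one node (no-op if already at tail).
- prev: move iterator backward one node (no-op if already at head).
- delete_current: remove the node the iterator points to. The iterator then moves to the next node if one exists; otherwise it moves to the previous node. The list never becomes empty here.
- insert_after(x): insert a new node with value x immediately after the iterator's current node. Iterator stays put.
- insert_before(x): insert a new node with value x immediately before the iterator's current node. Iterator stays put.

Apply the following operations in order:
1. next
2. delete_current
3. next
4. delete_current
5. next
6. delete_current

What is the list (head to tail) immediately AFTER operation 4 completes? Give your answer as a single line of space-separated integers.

After 1 (next): list=[6, 5, 8, 1, 7, 3] cursor@5
After 2 (delete_current): list=[6, 8, 1, 7, 3] cursor@8
After 3 (next): list=[6, 8, 1, 7, 3] cursor@1
After 4 (delete_current): list=[6, 8, 7, 3] cursor@7

Answer: 6 8 7 3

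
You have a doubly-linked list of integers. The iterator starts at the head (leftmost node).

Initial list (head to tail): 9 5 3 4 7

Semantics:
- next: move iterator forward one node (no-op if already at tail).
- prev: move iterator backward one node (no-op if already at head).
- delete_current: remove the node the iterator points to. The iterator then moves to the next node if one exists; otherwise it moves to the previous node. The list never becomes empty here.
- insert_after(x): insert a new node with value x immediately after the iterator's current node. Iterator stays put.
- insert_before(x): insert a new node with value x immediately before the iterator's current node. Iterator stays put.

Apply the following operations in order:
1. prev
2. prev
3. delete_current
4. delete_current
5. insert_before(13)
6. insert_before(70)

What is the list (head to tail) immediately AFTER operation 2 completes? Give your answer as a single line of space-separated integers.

After 1 (prev): list=[9, 5, 3, 4, 7] cursor@9
After 2 (prev): list=[9, 5, 3, 4, 7] cursor@9

Answer: 9 5 3 4 7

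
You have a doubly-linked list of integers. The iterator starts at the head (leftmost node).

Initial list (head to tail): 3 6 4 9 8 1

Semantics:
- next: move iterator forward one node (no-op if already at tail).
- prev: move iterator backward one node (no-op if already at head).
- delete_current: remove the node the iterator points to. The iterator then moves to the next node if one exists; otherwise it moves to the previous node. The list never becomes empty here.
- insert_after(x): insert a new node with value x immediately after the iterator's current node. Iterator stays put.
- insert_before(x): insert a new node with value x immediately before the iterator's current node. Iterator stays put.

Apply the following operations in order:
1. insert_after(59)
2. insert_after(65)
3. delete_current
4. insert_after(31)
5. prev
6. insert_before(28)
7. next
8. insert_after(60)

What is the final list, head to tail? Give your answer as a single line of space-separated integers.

Answer: 28 65 31 60 59 6 4 9 8 1

Derivation:
After 1 (insert_after(59)): list=[3, 59, 6, 4, 9, 8, 1] cursor@3
After 2 (insert_after(65)): list=[3, 65, 59, 6, 4, 9, 8, 1] cursor@3
After 3 (delete_current): list=[65, 59, 6, 4, 9, 8, 1] cursor@65
After 4 (insert_after(31)): list=[65, 31, 59, 6, 4, 9, 8, 1] cursor@65
After 5 (prev): list=[65, 31, 59, 6, 4, 9, 8, 1] cursor@65
After 6 (insert_before(28)): list=[28, 65, 31, 59, 6, 4, 9, 8, 1] cursor@65
After 7 (next): list=[28, 65, 31, 59, 6, 4, 9, 8, 1] cursor@31
After 8 (insert_after(60)): list=[28, 65, 31, 60, 59, 6, 4, 9, 8, 1] cursor@31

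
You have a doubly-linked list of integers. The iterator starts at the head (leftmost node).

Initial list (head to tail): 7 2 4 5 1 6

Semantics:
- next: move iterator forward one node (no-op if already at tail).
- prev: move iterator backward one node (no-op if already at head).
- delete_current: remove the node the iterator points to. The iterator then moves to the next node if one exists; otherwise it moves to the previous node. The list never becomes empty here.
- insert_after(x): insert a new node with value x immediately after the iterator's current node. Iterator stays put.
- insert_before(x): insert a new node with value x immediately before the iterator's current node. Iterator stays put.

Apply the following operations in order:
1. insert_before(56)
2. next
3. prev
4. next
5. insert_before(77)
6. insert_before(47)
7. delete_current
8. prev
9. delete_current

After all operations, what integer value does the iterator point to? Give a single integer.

Answer: 4

Derivation:
After 1 (insert_before(56)): list=[56, 7, 2, 4, 5, 1, 6] cursor@7
After 2 (next): list=[56, 7, 2, 4, 5, 1, 6] cursor@2
After 3 (prev): list=[56, 7, 2, 4, 5, 1, 6] cursor@7
After 4 (next): list=[56, 7, 2, 4, 5, 1, 6] cursor@2
After 5 (insert_before(77)): list=[56, 7, 77, 2, 4, 5, 1, 6] cursor@2
After 6 (insert_before(47)): list=[56, 7, 77, 47, 2, 4, 5, 1, 6] cursor@2
After 7 (delete_current): list=[56, 7, 77, 47, 4, 5, 1, 6] cursor@4
After 8 (prev): list=[56, 7, 77, 47, 4, 5, 1, 6] cursor@47
After 9 (delete_current): list=[56, 7, 77, 4, 5, 1, 6] cursor@4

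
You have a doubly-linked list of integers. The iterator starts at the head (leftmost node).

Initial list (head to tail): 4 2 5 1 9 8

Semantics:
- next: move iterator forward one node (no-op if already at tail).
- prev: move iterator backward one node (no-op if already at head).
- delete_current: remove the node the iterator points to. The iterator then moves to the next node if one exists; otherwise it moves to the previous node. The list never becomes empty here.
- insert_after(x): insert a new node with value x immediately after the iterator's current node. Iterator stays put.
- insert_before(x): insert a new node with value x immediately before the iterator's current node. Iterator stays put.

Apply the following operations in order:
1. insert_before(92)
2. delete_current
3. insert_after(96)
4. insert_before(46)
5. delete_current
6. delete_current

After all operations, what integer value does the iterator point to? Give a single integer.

Answer: 5

Derivation:
After 1 (insert_before(92)): list=[92, 4, 2, 5, 1, 9, 8] cursor@4
After 2 (delete_current): list=[92, 2, 5, 1, 9, 8] cursor@2
After 3 (insert_after(96)): list=[92, 2, 96, 5, 1, 9, 8] cursor@2
After 4 (insert_before(46)): list=[92, 46, 2, 96, 5, 1, 9, 8] cursor@2
After 5 (delete_current): list=[92, 46, 96, 5, 1, 9, 8] cursor@96
After 6 (delete_current): list=[92, 46, 5, 1, 9, 8] cursor@5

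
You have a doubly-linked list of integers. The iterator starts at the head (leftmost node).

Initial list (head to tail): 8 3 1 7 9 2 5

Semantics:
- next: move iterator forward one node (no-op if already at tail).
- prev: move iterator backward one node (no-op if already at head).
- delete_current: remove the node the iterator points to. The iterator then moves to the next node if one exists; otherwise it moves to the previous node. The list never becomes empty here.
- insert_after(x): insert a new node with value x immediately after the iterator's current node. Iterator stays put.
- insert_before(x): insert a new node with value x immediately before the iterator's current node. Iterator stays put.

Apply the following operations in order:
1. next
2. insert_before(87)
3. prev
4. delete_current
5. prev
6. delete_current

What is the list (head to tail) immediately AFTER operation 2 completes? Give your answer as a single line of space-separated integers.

After 1 (next): list=[8, 3, 1, 7, 9, 2, 5] cursor@3
After 2 (insert_before(87)): list=[8, 87, 3, 1, 7, 9, 2, 5] cursor@3

Answer: 8 87 3 1 7 9 2 5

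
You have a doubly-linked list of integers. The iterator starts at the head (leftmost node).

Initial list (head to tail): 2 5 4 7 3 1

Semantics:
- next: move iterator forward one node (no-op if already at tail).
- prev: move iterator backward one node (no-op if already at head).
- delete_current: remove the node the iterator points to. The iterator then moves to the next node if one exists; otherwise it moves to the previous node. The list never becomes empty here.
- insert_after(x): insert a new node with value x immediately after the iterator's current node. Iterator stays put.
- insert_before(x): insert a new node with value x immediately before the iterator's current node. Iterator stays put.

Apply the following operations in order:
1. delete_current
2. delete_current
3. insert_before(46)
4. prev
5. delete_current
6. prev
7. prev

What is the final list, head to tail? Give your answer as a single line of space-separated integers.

After 1 (delete_current): list=[5, 4, 7, 3, 1] cursor@5
After 2 (delete_current): list=[4, 7, 3, 1] cursor@4
After 3 (insert_before(46)): list=[46, 4, 7, 3, 1] cursor@4
After 4 (prev): list=[46, 4, 7, 3, 1] cursor@46
After 5 (delete_current): list=[4, 7, 3, 1] cursor@4
After 6 (prev): list=[4, 7, 3, 1] cursor@4
After 7 (prev): list=[4, 7, 3, 1] cursor@4

Answer: 4 7 3 1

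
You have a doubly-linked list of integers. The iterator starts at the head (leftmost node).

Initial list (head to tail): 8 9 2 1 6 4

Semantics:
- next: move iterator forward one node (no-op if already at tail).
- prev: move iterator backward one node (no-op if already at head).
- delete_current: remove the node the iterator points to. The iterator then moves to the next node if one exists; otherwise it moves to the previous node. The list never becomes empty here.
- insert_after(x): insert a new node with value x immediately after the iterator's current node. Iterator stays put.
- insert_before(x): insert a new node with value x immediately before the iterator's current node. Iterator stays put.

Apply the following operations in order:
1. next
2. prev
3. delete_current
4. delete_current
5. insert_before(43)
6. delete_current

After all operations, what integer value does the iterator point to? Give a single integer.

After 1 (next): list=[8, 9, 2, 1, 6, 4] cursor@9
After 2 (prev): list=[8, 9, 2, 1, 6, 4] cursor@8
After 3 (delete_current): list=[9, 2, 1, 6, 4] cursor@9
After 4 (delete_current): list=[2, 1, 6, 4] cursor@2
After 5 (insert_before(43)): list=[43, 2, 1, 6, 4] cursor@2
After 6 (delete_current): list=[43, 1, 6, 4] cursor@1

Answer: 1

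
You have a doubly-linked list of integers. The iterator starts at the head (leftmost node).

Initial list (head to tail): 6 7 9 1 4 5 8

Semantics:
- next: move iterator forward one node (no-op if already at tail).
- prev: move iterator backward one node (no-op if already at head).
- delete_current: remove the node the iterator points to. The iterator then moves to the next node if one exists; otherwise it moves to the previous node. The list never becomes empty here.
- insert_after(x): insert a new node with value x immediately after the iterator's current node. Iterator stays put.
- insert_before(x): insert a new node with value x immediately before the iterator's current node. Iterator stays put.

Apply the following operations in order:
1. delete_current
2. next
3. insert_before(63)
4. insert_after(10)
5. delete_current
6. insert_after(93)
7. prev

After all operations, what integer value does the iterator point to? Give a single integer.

After 1 (delete_current): list=[7, 9, 1, 4, 5, 8] cursor@7
After 2 (next): list=[7, 9, 1, 4, 5, 8] cursor@9
After 3 (insert_before(63)): list=[7, 63, 9, 1, 4, 5, 8] cursor@9
After 4 (insert_after(10)): list=[7, 63, 9, 10, 1, 4, 5, 8] cursor@9
After 5 (delete_current): list=[7, 63, 10, 1, 4, 5, 8] cursor@10
After 6 (insert_after(93)): list=[7, 63, 10, 93, 1, 4, 5, 8] cursor@10
After 7 (prev): list=[7, 63, 10, 93, 1, 4, 5, 8] cursor@63

Answer: 63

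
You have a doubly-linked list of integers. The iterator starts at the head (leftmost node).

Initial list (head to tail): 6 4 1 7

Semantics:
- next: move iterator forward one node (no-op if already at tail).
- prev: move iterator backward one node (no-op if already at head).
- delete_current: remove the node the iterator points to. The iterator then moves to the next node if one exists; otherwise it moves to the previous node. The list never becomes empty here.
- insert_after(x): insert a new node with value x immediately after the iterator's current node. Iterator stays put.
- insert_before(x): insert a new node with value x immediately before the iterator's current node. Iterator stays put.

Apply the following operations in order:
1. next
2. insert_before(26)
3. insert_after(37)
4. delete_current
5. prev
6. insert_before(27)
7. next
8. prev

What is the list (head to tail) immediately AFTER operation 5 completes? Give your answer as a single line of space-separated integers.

After 1 (next): list=[6, 4, 1, 7] cursor@4
After 2 (insert_before(26)): list=[6, 26, 4, 1, 7] cursor@4
After 3 (insert_after(37)): list=[6, 26, 4, 37, 1, 7] cursor@4
After 4 (delete_current): list=[6, 26, 37, 1, 7] cursor@37
After 5 (prev): list=[6, 26, 37, 1, 7] cursor@26

Answer: 6 26 37 1 7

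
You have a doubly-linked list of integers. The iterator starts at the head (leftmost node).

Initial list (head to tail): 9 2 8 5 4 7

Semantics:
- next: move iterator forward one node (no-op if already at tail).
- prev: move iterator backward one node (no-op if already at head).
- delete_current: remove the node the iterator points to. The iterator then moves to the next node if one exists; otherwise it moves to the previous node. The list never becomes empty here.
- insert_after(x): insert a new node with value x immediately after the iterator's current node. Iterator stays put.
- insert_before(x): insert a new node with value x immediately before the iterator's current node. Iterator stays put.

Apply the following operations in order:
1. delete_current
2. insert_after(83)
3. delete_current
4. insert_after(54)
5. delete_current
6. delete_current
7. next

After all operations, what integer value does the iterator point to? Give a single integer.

After 1 (delete_current): list=[2, 8, 5, 4, 7] cursor@2
After 2 (insert_after(83)): list=[2, 83, 8, 5, 4, 7] cursor@2
After 3 (delete_current): list=[83, 8, 5, 4, 7] cursor@83
After 4 (insert_after(54)): list=[83, 54, 8, 5, 4, 7] cursor@83
After 5 (delete_current): list=[54, 8, 5, 4, 7] cursor@54
After 6 (delete_current): list=[8, 5, 4, 7] cursor@8
After 7 (next): list=[8, 5, 4, 7] cursor@5

Answer: 5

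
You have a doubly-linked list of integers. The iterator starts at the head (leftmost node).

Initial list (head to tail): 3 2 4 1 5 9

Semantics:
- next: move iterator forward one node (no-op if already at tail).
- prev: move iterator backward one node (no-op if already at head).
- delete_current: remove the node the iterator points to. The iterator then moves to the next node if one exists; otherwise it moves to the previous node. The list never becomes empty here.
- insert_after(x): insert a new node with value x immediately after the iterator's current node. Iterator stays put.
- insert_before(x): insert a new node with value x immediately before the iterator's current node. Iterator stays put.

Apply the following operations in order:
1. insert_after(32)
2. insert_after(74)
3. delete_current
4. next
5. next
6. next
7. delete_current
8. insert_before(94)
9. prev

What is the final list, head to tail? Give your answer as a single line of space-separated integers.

Answer: 74 32 2 94 1 5 9

Derivation:
After 1 (insert_after(32)): list=[3, 32, 2, 4, 1, 5, 9] cursor@3
After 2 (insert_after(74)): list=[3, 74, 32, 2, 4, 1, 5, 9] cursor@3
After 3 (delete_current): list=[74, 32, 2, 4, 1, 5, 9] cursor@74
After 4 (next): list=[74, 32, 2, 4, 1, 5, 9] cursor@32
After 5 (next): list=[74, 32, 2, 4, 1, 5, 9] cursor@2
After 6 (next): list=[74, 32, 2, 4, 1, 5, 9] cursor@4
After 7 (delete_current): list=[74, 32, 2, 1, 5, 9] cursor@1
After 8 (insert_before(94)): list=[74, 32, 2, 94, 1, 5, 9] cursor@1
After 9 (prev): list=[74, 32, 2, 94, 1, 5, 9] cursor@94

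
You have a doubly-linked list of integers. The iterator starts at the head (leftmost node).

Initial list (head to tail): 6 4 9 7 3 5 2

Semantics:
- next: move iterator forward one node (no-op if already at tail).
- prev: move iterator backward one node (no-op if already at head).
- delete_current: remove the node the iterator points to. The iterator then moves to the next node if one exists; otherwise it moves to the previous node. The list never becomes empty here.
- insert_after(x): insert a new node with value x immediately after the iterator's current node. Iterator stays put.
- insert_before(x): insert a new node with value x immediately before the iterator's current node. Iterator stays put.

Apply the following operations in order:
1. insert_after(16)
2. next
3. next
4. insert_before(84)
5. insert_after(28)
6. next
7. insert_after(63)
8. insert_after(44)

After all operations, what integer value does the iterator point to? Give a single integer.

After 1 (insert_after(16)): list=[6, 16, 4, 9, 7, 3, 5, 2] cursor@6
After 2 (next): list=[6, 16, 4, 9, 7, 3, 5, 2] cursor@16
After 3 (next): list=[6, 16, 4, 9, 7, 3, 5, 2] cursor@4
After 4 (insert_before(84)): list=[6, 16, 84, 4, 9, 7, 3, 5, 2] cursor@4
After 5 (insert_after(28)): list=[6, 16, 84, 4, 28, 9, 7, 3, 5, 2] cursor@4
After 6 (next): list=[6, 16, 84, 4, 28, 9, 7, 3, 5, 2] cursor@28
After 7 (insert_after(63)): list=[6, 16, 84, 4, 28, 63, 9, 7, 3, 5, 2] cursor@28
After 8 (insert_after(44)): list=[6, 16, 84, 4, 28, 44, 63, 9, 7, 3, 5, 2] cursor@28

Answer: 28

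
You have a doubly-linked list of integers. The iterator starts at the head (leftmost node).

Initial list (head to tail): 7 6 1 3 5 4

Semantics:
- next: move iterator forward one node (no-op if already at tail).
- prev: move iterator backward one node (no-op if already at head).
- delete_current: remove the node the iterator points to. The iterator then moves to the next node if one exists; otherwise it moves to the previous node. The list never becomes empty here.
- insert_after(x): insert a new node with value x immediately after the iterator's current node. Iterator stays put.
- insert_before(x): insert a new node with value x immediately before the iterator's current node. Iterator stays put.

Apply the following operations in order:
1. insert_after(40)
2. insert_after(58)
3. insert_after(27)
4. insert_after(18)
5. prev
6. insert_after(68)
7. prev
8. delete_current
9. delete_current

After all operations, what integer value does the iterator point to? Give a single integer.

Answer: 18

Derivation:
After 1 (insert_after(40)): list=[7, 40, 6, 1, 3, 5, 4] cursor@7
After 2 (insert_after(58)): list=[7, 58, 40, 6, 1, 3, 5, 4] cursor@7
After 3 (insert_after(27)): list=[7, 27, 58, 40, 6, 1, 3, 5, 4] cursor@7
After 4 (insert_after(18)): list=[7, 18, 27, 58, 40, 6, 1, 3, 5, 4] cursor@7
After 5 (prev): list=[7, 18, 27, 58, 40, 6, 1, 3, 5, 4] cursor@7
After 6 (insert_after(68)): list=[7, 68, 18, 27, 58, 40, 6, 1, 3, 5, 4] cursor@7
After 7 (prev): list=[7, 68, 18, 27, 58, 40, 6, 1, 3, 5, 4] cursor@7
After 8 (delete_current): list=[68, 18, 27, 58, 40, 6, 1, 3, 5, 4] cursor@68
After 9 (delete_current): list=[18, 27, 58, 40, 6, 1, 3, 5, 4] cursor@18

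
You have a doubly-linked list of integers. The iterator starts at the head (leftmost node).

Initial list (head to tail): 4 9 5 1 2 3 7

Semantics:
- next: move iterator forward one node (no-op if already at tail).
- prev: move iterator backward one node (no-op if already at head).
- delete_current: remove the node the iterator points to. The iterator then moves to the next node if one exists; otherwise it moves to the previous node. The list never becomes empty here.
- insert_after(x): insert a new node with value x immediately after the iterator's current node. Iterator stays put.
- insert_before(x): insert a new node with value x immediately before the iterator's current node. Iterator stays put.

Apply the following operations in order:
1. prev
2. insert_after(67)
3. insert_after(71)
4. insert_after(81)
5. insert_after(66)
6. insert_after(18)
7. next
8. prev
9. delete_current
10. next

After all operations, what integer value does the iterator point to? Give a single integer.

After 1 (prev): list=[4, 9, 5, 1, 2, 3, 7] cursor@4
After 2 (insert_after(67)): list=[4, 67, 9, 5, 1, 2, 3, 7] cursor@4
After 3 (insert_after(71)): list=[4, 71, 67, 9, 5, 1, 2, 3, 7] cursor@4
After 4 (insert_after(81)): list=[4, 81, 71, 67, 9, 5, 1, 2, 3, 7] cursor@4
After 5 (insert_after(66)): list=[4, 66, 81, 71, 67, 9, 5, 1, 2, 3, 7] cursor@4
After 6 (insert_after(18)): list=[4, 18, 66, 81, 71, 67, 9, 5, 1, 2, 3, 7] cursor@4
After 7 (next): list=[4, 18, 66, 81, 71, 67, 9, 5, 1, 2, 3, 7] cursor@18
After 8 (prev): list=[4, 18, 66, 81, 71, 67, 9, 5, 1, 2, 3, 7] cursor@4
After 9 (delete_current): list=[18, 66, 81, 71, 67, 9, 5, 1, 2, 3, 7] cursor@18
After 10 (next): list=[18, 66, 81, 71, 67, 9, 5, 1, 2, 3, 7] cursor@66

Answer: 66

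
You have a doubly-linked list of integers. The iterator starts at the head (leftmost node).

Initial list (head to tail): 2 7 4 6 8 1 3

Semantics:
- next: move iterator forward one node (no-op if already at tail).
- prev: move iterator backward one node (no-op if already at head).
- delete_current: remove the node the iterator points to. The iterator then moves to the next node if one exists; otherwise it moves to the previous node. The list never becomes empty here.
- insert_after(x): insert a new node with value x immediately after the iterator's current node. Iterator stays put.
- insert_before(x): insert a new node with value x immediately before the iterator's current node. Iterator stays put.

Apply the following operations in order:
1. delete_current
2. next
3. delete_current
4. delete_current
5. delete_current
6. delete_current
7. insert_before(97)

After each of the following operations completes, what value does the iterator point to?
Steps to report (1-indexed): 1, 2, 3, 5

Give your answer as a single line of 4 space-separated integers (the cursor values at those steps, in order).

Answer: 7 4 6 1

Derivation:
After 1 (delete_current): list=[7, 4, 6, 8, 1, 3] cursor@7
After 2 (next): list=[7, 4, 6, 8, 1, 3] cursor@4
After 3 (delete_current): list=[7, 6, 8, 1, 3] cursor@6
After 4 (delete_current): list=[7, 8, 1, 3] cursor@8
After 5 (delete_current): list=[7, 1, 3] cursor@1
After 6 (delete_current): list=[7, 3] cursor@3
After 7 (insert_before(97)): list=[7, 97, 3] cursor@3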